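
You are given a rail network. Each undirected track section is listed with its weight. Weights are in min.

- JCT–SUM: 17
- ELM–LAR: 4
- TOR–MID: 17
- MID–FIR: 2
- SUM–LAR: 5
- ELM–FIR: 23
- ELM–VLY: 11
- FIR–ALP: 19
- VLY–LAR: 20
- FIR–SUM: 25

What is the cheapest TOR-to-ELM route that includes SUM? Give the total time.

Shortest TOR→SUM: TOR → MID → FIR → SUM = 44
Best SUM to ELM: SUM → LAR → ELM costing 9
Total via SUM: 44 + 9 = 53 min.

53 min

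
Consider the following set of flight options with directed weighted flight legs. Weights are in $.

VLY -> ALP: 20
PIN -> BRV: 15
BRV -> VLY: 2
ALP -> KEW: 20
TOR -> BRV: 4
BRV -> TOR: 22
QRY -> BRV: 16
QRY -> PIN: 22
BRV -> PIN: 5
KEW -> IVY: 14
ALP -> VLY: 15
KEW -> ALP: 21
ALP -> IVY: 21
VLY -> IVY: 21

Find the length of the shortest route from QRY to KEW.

Settle nodes by increasing distance from QRY:
QRY: 0
BRV: 16  (via QRY)
VLY: 18  (via BRV)
PIN: 21  (via BRV)
ALP: 38  (via VLY)
TOR: 38  (via BRV)
IVY: 39  (via VLY)
KEW: 58  (via ALP)
Shortest route: QRY → BRV → VLY → ALP → KEW = $58.

$58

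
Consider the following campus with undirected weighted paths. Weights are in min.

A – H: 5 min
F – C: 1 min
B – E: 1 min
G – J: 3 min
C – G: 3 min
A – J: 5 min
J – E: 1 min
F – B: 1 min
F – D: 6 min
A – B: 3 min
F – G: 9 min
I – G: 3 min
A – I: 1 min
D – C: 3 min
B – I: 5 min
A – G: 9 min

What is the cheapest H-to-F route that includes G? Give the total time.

Shortest H→G: H → A → I → G = 9
Shortest G→F: G → C → F = 4
Total via G: 9 + 4 = 13 min.

13 min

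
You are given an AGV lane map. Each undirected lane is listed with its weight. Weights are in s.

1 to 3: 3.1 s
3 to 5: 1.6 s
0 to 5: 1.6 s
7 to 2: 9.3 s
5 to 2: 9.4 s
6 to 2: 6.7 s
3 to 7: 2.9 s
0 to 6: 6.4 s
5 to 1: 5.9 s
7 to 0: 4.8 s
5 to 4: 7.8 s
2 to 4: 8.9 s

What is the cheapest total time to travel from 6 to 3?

9.6 s

Candidate routes:
6 → 0 → 5 → 1 → 3: 6.4+1.6+5.9+3.1 = 17
6 → 0 → 5 → 3: 6.4+1.6+1.6 = 9.6
6 → 0 → 7 → 3: 6.4+4.8+2.9 = 14.1
6 → 2 → 5 → 3: 6.7+9.4+1.6 = 17.7
Cheapest is 6 → 0 → 5 → 3 at 9.6 s.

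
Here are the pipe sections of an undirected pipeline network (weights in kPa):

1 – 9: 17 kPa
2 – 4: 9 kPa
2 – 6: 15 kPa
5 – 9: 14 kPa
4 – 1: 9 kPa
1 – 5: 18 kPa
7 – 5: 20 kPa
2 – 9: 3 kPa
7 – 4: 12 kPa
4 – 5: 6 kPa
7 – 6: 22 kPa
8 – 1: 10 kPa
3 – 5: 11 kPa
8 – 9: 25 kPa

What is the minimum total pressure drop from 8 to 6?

43 kPa

Settle nodes by increasing distance from 8:
8: 0
1: 10  (via 8)
4: 19  (via 1)
5: 25  (via 4)
9: 25  (via 8)
2: 28  (via 4)
7: 31  (via 4)
3: 36  (via 5)
6: 43  (via 2)
Shortest route: 8 → 1 → 4 → 2 → 6 = 43 kPa.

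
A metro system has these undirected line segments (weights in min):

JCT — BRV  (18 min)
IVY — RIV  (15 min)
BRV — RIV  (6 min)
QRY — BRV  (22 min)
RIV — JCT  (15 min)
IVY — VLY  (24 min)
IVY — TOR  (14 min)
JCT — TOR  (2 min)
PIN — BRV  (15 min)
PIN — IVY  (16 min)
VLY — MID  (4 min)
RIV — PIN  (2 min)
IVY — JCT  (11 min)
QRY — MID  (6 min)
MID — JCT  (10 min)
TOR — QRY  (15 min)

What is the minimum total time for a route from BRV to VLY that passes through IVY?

Shortest BRV→IVY: BRV → RIV → IVY = 21
Shortest IVY→VLY: IVY → VLY = 24
Total via IVY: 21 + 24 = 45 min.

45 min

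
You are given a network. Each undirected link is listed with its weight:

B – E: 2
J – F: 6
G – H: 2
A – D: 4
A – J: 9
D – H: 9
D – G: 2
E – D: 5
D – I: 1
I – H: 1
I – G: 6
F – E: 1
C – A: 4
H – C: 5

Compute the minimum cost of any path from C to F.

13

Shortest distances from C:
C: 0
A: 4  (via C)
H: 5  (via C)
I: 6  (via H)
D: 7  (via I)
G: 7  (via H)
E: 12  (via D)
F: 13  (via E)
Shortest route: C → H → I → D → E → F = 13.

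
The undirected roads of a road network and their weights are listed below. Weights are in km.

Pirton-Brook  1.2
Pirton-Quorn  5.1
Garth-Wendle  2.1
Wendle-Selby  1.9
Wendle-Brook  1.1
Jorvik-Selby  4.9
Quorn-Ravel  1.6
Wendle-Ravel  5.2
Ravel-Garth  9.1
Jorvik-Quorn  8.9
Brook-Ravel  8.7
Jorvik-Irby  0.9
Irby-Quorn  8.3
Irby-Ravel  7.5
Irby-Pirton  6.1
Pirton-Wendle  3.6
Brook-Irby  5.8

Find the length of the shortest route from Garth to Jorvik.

Settle nodes by increasing distance from Garth:
Garth: 0
Wendle: 2.1  (via Garth)
Brook: 3.2  (via Wendle)
Selby: 4  (via Wendle)
Pirton: 4.4  (via Brook)
Ravel: 7.3  (via Wendle)
Quorn: 8.9  (via Ravel)
Jorvik: 8.9  (via Selby)
Shortest route: Garth → Wendle → Selby → Jorvik = 8.9 km.

8.9 km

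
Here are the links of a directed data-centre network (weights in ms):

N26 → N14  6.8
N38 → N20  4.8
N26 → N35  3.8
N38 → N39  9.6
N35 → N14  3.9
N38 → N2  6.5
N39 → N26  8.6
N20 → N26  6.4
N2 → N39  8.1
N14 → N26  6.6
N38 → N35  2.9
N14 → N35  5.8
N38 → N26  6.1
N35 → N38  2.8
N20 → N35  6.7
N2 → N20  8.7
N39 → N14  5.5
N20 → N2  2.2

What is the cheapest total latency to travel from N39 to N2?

20.6 ms

Compare a few routes:
N39 → N14 → N35 → N38 → N20 → N2: 5.5+5.8+2.8+4.8+2.2 = 21.1
N39 → N14 → N35 → N38 → N2: 5.5+5.8+2.8+6.5 = 20.6
Cheapest is N39 → N14 → N35 → N38 → N2 at 20.6 ms.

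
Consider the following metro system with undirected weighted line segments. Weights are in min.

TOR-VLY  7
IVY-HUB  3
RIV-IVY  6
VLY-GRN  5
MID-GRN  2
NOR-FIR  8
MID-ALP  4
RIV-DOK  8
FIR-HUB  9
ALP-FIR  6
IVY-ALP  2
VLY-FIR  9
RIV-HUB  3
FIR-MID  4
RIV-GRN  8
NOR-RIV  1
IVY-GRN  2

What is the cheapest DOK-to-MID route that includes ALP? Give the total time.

Shortest DOK→ALP: DOK → RIV → IVY → ALP = 16
Shortest ALP→MID: ALP → MID = 4
Total via ALP: 16 + 4 = 20 min.

20 min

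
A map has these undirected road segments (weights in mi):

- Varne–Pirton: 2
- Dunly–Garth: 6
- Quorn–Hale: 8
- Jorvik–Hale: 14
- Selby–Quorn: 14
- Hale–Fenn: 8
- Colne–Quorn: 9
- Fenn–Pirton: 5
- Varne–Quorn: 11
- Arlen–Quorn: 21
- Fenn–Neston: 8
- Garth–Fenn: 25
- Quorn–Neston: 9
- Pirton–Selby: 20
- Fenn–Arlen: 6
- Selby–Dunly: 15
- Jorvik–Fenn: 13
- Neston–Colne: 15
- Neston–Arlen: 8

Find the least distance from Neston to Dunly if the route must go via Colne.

Shortest Neston→Colne: Neston–Colne = 15
Shortest Colne→Dunly: Colne–Quorn–Selby–Dunly = 38
Total via Colne: 15 + 38 = 53 mi.

53 mi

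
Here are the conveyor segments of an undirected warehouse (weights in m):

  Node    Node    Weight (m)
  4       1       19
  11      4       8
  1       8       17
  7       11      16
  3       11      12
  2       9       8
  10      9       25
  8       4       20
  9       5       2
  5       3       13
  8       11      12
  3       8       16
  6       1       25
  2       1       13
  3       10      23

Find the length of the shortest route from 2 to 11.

35 m

Enumerating some paths:
2 → 1 → 4 → 11: 13+19+8 = 40
2 → 9 → 5 → 3 → 11: 8+2+13+12 = 35
Cheapest is 2 → 9 → 5 → 3 → 11 at 35 m.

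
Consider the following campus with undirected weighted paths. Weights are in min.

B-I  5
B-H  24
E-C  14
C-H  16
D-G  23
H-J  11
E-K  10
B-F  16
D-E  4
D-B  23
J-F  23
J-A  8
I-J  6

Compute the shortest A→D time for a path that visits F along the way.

Best A to F: A–J–F costing 31
Shortest F→D: F–B–D = 39
Total via F: 31 + 39 = 70 min.

70 min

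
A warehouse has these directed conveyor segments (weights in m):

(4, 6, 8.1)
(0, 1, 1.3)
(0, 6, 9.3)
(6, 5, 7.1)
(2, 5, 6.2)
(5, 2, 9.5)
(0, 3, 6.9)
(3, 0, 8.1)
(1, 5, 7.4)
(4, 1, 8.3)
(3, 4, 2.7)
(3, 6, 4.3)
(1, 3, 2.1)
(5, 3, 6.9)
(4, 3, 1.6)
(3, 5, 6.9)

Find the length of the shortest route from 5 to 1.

16.3 m

Settle nodes by increasing distance from 5:
5: 0
3: 6.9  (via 5)
2: 9.5  (via 5)
4: 9.6  (via 3)
6: 11.2  (via 3)
0: 15  (via 3)
1: 16.3  (via 0)
Shortest route: 5–3–0–1 = 16.3 m.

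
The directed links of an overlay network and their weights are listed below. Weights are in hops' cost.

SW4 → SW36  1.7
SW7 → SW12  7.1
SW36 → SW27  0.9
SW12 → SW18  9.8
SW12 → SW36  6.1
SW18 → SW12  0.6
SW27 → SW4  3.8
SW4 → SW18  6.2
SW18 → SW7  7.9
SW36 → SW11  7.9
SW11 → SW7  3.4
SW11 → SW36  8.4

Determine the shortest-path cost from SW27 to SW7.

Candidate routes:
SW27 → SW4 → SW18 → SW7: 3.8+6.2+7.9 = 17.9
SW27 → SW4 → SW36 → SW11 → SW7: 3.8+1.7+7.9+3.4 = 16.8
The minimum is 16.8 hops' cost via SW27 → SW4 → SW36 → SW11 → SW7.

16.8 hops' cost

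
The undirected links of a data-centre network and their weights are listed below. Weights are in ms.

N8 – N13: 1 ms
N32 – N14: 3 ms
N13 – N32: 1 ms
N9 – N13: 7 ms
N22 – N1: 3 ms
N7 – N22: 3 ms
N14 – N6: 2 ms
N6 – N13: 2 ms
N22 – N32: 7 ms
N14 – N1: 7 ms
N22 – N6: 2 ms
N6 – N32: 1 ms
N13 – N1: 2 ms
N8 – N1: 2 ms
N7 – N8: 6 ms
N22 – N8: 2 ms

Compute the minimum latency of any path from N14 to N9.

11 ms

Settle nodes by increasing distance from N14:
N14: 0
N6: 2  (via N14)
N32: 3  (via N14)
N13: 4  (via N6)
N22: 4  (via N6)
N8: 5  (via N13)
N1: 6  (via N13)
N7: 7  (via N22)
N9: 11  (via N13)
Shortest route: N14–N6–N13–N9 = 11 ms.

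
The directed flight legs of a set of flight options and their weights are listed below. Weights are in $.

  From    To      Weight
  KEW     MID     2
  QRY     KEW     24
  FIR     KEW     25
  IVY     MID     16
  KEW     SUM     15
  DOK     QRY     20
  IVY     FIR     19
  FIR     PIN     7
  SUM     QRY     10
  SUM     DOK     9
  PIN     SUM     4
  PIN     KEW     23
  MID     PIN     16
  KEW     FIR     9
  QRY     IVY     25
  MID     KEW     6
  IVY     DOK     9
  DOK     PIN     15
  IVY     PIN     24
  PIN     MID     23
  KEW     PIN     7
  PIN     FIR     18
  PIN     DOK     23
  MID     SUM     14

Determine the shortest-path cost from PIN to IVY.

Settle nodes by increasing distance from PIN:
PIN: 0
SUM: 4  (via PIN)
DOK: 13  (via SUM)
QRY: 14  (via SUM)
FIR: 18  (via PIN)
KEW: 23  (via PIN)
MID: 23  (via PIN)
IVY: 39  (via QRY)
Shortest route: PIN–SUM–QRY–IVY = $39.

$39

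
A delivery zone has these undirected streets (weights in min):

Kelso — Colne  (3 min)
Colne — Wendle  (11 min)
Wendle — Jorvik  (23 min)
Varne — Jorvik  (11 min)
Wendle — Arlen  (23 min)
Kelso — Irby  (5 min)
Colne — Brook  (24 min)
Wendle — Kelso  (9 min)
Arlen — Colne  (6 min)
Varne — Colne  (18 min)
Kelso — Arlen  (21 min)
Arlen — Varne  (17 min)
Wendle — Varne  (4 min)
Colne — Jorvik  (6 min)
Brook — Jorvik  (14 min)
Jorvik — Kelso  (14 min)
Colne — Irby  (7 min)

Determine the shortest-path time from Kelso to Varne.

Settle nodes by increasing distance from Kelso:
Kelso: 0
Colne: 3  (via Kelso)
Irby: 5  (via Kelso)
Wendle: 9  (via Kelso)
Jorvik: 9  (via Colne)
Arlen: 9  (via Colne)
Varne: 13  (via Wendle)
Shortest route: Kelso–Wendle–Varne = 13 min.

13 min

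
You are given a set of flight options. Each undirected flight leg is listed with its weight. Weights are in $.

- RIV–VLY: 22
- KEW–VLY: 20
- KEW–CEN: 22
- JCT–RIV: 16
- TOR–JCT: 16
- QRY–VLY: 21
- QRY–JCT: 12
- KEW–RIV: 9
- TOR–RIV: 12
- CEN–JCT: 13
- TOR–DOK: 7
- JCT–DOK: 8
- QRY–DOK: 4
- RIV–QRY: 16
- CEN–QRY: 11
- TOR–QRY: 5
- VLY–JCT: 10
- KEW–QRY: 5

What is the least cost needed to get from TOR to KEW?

Compare a few routes:
TOR–RIV–KEW: 12+9 = 21
TOR–QRY–KEW: 5+5 = 10
TOR–DOK–QRY–KEW: 7+4+5 = 16
The minimum is $10 via TOR–QRY–KEW.

$10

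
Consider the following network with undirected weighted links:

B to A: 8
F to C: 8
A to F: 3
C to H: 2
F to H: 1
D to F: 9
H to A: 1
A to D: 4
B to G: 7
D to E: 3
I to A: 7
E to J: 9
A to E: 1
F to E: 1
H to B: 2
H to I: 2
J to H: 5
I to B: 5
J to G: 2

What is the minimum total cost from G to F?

8

Enumerating some paths:
G–J–H–F: 2+5+1 = 8
G–B–H–F: 7+2+1 = 10
The minimum is 8 via G–J–H–F.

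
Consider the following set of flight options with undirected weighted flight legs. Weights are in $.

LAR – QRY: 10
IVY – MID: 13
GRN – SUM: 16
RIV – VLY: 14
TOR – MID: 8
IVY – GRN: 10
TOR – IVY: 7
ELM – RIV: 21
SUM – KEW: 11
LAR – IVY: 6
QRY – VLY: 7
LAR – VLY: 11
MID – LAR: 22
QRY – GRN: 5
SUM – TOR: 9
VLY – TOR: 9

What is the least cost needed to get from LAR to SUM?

$22

Settle nodes by increasing distance from LAR:
LAR: 0
IVY: 6  (via LAR)
QRY: 10  (via LAR)
VLY: 11  (via LAR)
TOR: 13  (via IVY)
GRN: 15  (via QRY)
MID: 19  (via IVY)
SUM: 22  (via TOR)
Shortest route: LAR → IVY → TOR → SUM = $22.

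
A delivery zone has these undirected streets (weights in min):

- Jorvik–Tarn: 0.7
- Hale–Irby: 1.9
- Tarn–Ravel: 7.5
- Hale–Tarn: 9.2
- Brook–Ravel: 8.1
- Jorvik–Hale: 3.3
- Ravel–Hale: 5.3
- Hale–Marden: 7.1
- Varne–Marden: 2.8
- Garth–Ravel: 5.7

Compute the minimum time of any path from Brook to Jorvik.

Settle nodes by increasing distance from Brook:
Brook: 0
Ravel: 8.1  (via Brook)
Hale: 13.4  (via Ravel)
Garth: 13.8  (via Ravel)
Irby: 15.3  (via Hale)
Tarn: 15.6  (via Ravel)
Jorvik: 16.3  (via Tarn)
Shortest route: Brook–Ravel–Tarn–Jorvik = 16.3 min.

16.3 min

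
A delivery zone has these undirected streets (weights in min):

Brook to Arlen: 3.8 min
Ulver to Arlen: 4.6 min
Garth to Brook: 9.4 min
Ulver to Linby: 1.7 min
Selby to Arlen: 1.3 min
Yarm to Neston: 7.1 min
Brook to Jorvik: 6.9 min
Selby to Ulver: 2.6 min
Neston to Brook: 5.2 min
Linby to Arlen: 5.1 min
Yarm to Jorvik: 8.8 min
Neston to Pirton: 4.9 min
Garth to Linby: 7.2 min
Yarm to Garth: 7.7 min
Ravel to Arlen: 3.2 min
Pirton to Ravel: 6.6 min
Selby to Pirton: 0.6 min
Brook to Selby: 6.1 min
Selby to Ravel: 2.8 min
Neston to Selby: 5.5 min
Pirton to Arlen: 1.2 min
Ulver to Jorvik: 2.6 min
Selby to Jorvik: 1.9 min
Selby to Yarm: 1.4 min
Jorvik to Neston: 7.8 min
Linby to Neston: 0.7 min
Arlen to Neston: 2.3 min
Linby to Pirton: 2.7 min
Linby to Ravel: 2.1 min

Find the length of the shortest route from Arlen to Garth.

Candidate routes:
Arlen → Selby → Yarm → Garth: 1.3+1.4+7.7 = 10.4
Arlen → Neston → Linby → Garth: 2.3+0.7+7.2 = 10.2
Cheapest is Arlen → Neston → Linby → Garth at 10.2 min.

10.2 min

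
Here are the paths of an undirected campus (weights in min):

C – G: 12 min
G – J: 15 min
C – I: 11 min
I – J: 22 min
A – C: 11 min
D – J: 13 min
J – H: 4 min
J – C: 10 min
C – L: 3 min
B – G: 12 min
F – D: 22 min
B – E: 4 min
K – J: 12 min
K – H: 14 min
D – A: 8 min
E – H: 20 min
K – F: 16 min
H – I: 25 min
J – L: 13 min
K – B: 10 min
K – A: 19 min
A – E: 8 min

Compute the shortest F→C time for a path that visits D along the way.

Best F to D: F–D costing 22
Shortest D→C: D–A–C = 19
Total via D: 22 + 19 = 41 min.

41 min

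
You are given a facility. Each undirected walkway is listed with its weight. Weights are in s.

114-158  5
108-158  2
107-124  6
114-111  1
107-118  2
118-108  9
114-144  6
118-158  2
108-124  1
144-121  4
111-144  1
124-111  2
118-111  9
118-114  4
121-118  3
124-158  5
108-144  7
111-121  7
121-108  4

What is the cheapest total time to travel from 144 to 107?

Compare a few routes:
144–111–124–107: 1+2+6 = 9
144–111–114–118–107: 1+1+4+2 = 8
144–121–118–107: 4+3+2 = 9
144–111–124–108–158–118–107: 1+2+1+2+2+2 = 10
The minimum is 8 s via 144–111–114–118–107.

8 s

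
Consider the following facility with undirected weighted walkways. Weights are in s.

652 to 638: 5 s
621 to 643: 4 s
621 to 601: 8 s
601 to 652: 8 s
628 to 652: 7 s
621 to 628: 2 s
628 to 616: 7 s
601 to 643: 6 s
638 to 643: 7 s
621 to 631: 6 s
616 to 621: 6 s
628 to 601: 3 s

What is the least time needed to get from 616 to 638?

Shortest distances from 616:
616: 0
621: 6  (via 616)
628: 7  (via 616)
601: 10  (via 628)
643: 10  (via 621)
631: 12  (via 621)
652: 14  (via 628)
638: 17  (via 643)
Shortest route: 616 → 621 → 643 → 638 = 17 s.

17 s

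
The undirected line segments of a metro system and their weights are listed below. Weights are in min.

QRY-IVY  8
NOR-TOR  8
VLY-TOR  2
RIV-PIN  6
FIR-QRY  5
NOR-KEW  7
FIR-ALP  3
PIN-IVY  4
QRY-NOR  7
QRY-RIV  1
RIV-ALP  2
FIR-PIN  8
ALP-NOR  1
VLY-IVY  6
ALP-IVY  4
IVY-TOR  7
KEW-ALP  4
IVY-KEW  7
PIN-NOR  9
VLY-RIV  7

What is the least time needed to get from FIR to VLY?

12 min

Compare a few routes:
FIR–ALP–IVY–VLY: 3+4+6 = 13
FIR–ALP–RIV–VLY: 3+2+7 = 12
Cheapest is FIR–ALP–RIV–VLY at 12 min.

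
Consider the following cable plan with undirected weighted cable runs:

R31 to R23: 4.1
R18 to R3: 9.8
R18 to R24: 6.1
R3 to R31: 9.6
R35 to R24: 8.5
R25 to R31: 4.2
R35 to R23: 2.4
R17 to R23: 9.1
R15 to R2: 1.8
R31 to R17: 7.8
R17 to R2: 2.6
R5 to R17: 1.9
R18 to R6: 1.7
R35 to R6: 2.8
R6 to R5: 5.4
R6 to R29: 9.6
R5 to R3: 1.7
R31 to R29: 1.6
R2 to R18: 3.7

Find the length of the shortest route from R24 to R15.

11.6

Candidate routes:
R24 → R18 → R2 → R15: 6.1+3.7+1.8 = 11.6
R24 → R35 → R6 → R5 → R17 → R2 → R15: 8.5+2.8+5.4+1.9+2.6+1.8 = 23
R24 → R35 → R6 → R18 → R2 → R15: 8.5+2.8+1.7+3.7+1.8 = 18.5
R24 → R18 → R6 → R5 → R17 → R2 → R15: 6.1+1.7+5.4+1.9+2.6+1.8 = 19.5
The minimum is 11.6 via R24 → R18 → R2 → R15.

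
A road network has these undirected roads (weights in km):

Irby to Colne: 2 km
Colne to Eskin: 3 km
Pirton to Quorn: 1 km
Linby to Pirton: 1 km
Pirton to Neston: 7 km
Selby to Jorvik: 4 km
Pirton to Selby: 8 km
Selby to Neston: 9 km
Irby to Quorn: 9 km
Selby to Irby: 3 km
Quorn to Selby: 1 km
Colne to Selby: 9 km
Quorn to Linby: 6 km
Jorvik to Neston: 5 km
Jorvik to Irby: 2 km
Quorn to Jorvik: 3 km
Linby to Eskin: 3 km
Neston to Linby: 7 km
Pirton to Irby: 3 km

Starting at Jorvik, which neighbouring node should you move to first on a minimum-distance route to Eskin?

Irby

Compare a few routes:
Jorvik - Irby - Colne - Eskin: 2+2+3 = 7
Jorvik - Irby - Pirton - Linby - Eskin: 2+3+1+3 = 9
Jorvik - Quorn - Pirton - Linby - Eskin: 3+1+1+3 = 8
The minimum is 7 km via Jorvik - Irby - Colne - Eskin.
So from Jorvik the first move is to Irby.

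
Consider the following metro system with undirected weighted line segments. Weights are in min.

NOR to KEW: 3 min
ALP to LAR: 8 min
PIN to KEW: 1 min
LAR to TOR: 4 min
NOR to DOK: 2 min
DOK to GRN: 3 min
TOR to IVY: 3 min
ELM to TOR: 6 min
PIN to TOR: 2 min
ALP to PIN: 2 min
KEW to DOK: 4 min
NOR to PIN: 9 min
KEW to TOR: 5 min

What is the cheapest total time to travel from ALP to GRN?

Running Dijkstra from ALP:
ALP: 0
PIN: 2  (via ALP)
KEW: 3  (via PIN)
TOR: 4  (via PIN)
NOR: 6  (via KEW)
IVY: 7  (via TOR)
DOK: 7  (via KEW)
LAR: 8  (via ALP)
GRN: 10  (via DOK)
Shortest route: ALP–PIN–KEW–DOK–GRN = 10 min.

10 min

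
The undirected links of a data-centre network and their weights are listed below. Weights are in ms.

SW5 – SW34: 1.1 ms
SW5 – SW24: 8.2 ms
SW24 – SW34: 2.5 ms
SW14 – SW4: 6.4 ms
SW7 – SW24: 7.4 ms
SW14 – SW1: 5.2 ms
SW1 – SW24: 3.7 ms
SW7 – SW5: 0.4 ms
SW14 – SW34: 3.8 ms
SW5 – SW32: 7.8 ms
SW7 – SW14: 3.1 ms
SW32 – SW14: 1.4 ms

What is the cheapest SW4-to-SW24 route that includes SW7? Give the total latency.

13.5 ms

Shortest SW4→SW7: SW4 → SW14 → SW7 = 9.5
Best SW7 to SW24: SW7 → SW5 → SW34 → SW24 costing 4
Total via SW7: 9.5 + 4 = 13.5 ms.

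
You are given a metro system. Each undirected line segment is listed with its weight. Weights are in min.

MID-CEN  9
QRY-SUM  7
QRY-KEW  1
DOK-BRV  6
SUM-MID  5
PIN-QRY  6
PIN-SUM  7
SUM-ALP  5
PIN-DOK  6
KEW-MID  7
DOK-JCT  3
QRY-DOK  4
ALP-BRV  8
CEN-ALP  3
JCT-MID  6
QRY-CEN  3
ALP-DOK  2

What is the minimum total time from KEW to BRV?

11 min

Enumerating some paths:
KEW–QRY–CEN–ALP–DOK–BRV: 1+3+3+2+6 = 15
KEW–QRY–CEN–ALP–BRV: 1+3+3+8 = 15
KEW–QRY–DOK–BRV: 1+4+6 = 11
Cheapest is KEW–QRY–DOK–BRV at 11 min.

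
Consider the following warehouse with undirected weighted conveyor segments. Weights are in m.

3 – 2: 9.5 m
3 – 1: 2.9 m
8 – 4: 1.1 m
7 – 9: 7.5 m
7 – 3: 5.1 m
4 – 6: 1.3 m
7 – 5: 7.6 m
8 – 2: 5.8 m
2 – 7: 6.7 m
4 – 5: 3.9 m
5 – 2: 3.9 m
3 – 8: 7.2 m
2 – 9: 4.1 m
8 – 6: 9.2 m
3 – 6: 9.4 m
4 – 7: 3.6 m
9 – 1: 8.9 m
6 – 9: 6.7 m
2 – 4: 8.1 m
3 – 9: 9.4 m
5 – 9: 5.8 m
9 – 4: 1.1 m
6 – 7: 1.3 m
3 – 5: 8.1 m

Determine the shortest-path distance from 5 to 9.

Running Dijkstra from 5:
5: 0
2: 3.9  (via 5)
4: 3.9  (via 5)
8: 5  (via 4)
9: 5  (via 4)
Shortest route: 5 → 4 → 9 = 5 m.

5 m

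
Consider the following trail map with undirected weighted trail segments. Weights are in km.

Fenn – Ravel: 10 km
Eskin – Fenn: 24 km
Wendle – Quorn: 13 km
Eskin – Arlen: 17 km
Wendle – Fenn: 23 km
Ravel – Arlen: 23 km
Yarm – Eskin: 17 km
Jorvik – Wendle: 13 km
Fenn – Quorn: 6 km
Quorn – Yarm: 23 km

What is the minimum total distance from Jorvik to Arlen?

65 km

Settle nodes by increasing distance from Jorvik:
Jorvik: 0
Wendle: 13  (via Jorvik)
Quorn: 26  (via Wendle)
Fenn: 32  (via Quorn)
Ravel: 42  (via Fenn)
Yarm: 49  (via Quorn)
Eskin: 56  (via Fenn)
Arlen: 65  (via Ravel)
Shortest route: Jorvik–Wendle–Quorn–Fenn–Ravel–Arlen = 65 km.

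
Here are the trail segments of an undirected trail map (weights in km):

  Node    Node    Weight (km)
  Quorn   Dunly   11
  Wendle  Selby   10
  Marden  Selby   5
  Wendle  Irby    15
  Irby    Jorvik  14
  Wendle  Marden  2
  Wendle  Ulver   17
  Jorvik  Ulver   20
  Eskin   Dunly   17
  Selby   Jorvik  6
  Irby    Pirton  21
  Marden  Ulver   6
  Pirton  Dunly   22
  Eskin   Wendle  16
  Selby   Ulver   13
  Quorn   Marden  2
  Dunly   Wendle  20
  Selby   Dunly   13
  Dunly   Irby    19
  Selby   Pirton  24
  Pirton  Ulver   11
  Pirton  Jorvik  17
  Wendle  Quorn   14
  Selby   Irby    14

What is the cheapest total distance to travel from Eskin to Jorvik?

Shortest distances from Eskin:
Eskin: 0
Wendle: 16  (via Eskin)
Dunly: 17  (via Eskin)
Marden: 18  (via Wendle)
Quorn: 20  (via Marden)
Selby: 23  (via Marden)
Ulver: 24  (via Marden)
Jorvik: 29  (via Selby)
Shortest route: Eskin–Wendle–Marden–Selby–Jorvik = 29 km.

29 km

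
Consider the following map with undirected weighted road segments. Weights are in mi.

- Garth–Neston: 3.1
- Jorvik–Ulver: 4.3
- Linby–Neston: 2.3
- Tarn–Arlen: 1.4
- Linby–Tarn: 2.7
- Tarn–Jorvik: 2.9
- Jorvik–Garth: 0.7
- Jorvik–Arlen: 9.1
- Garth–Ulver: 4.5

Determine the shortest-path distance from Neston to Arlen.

6.4 mi

Enumerating some paths:
Neston → Garth → Jorvik → Tarn → Arlen: 3.1+0.7+2.9+1.4 = 8.1
Neston → Linby → Tarn → Arlen: 2.3+2.7+1.4 = 6.4
Neston → Garth → Jorvik → Arlen: 3.1+0.7+9.1 = 12.9
The minimum is 6.4 mi via Neston → Linby → Tarn → Arlen.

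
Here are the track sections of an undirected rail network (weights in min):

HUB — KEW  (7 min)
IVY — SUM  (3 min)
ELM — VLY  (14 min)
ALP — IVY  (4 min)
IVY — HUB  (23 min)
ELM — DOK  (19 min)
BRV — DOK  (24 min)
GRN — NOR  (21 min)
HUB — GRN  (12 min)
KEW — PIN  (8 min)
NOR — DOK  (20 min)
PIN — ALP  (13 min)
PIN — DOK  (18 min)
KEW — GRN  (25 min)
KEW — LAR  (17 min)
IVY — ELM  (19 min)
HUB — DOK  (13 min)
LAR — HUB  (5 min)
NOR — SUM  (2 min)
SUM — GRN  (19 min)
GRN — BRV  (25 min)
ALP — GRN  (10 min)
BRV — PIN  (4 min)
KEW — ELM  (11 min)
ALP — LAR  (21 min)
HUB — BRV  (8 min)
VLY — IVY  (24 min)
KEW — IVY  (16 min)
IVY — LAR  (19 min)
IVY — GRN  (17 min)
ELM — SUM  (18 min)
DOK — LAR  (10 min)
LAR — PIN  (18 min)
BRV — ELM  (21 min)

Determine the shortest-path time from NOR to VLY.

Settle nodes by increasing distance from NOR:
NOR: 0
SUM: 2  (via NOR)
IVY: 5  (via SUM)
ALP: 9  (via IVY)
GRN: 19  (via ALP)
ELM: 20  (via SUM)
DOK: 20  (via NOR)
KEW: 21  (via IVY)
PIN: 22  (via ALP)
LAR: 24  (via IVY)
BRV: 26  (via PIN)
HUB: 28  (via IVY)
VLY: 29  (via IVY)
Shortest route: NOR → SUM → IVY → VLY = 29 min.

29 min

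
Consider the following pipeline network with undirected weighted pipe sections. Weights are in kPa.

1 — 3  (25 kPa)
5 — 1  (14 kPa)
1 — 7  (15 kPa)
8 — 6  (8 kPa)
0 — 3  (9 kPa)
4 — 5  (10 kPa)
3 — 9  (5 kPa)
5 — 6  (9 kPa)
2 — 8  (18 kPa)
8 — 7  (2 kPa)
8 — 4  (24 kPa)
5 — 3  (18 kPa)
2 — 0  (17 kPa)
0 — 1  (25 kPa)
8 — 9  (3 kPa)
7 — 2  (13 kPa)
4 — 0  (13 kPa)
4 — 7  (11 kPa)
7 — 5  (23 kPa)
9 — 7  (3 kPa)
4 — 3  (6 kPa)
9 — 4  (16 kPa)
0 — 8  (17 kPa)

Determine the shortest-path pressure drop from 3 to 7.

8 kPa

Enumerating some paths:
3–9–7: 5+3 = 8
3–9–8–7: 5+3+2 = 10
3–4–7: 6+11 = 17
The minimum is 8 kPa via 3–9–7.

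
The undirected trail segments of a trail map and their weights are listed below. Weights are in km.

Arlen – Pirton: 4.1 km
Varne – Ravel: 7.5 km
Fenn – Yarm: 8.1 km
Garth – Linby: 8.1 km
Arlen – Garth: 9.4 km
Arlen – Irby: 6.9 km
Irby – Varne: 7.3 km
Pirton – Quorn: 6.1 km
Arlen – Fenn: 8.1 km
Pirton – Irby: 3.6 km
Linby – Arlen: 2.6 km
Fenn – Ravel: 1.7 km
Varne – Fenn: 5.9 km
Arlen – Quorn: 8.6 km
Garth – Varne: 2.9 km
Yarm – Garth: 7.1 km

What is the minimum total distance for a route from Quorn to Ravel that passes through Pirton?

20 km

Shortest Quorn→Pirton: Quorn → Pirton = 6.1
Shortest Pirton→Ravel: Pirton → Arlen → Fenn → Ravel = 13.9
Total via Pirton: 6.1 + 13.9 = 20 km.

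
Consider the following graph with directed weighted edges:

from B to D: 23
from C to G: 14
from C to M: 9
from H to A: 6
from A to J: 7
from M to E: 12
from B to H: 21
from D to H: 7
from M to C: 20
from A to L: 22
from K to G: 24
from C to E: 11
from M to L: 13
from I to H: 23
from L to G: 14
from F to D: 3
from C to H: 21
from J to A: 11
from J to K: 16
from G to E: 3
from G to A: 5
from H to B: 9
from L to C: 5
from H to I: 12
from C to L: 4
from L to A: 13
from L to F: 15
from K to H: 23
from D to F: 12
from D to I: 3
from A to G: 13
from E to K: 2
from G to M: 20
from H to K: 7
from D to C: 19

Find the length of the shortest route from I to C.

Settle nodes by increasing distance from I:
I: 0
H: 23  (via I)
A: 29  (via H)
K: 30  (via H)
B: 32  (via H)
J: 36  (via A)
G: 42  (via A)
E: 45  (via G)
L: 51  (via A)
D: 55  (via B)
C: 56  (via L)
Shortest route: I → H → A → L → C = 56.

56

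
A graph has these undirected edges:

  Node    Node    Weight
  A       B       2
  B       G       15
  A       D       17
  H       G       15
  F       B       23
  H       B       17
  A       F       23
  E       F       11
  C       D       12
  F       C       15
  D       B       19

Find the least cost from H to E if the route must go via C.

Shortest H→C: H → B → D → C = 48
Shortest C→E: C → F → E = 26
Total via C: 48 + 26 = 74.

74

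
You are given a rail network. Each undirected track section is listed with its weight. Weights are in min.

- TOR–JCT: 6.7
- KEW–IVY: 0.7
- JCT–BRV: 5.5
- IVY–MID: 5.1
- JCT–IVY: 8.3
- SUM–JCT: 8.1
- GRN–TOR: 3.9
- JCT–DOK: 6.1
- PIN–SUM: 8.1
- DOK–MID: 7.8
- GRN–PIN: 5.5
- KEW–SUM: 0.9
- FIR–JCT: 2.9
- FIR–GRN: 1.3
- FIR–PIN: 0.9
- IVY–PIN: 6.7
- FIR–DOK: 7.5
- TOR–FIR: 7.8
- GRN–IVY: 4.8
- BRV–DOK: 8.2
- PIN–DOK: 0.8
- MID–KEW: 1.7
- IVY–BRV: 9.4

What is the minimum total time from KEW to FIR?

6.8 min

Candidate routes:
KEW - IVY - PIN - FIR: 0.7+6.7+0.9 = 8.3
KEW - IVY - GRN - FIR: 0.7+4.8+1.3 = 6.8
KEW - SUM - PIN - FIR: 0.9+8.1+0.9 = 9.9
KEW - MID - DOK - PIN - FIR: 1.7+7.8+0.8+0.9 = 11.2
Cheapest is KEW - IVY - GRN - FIR at 6.8 min.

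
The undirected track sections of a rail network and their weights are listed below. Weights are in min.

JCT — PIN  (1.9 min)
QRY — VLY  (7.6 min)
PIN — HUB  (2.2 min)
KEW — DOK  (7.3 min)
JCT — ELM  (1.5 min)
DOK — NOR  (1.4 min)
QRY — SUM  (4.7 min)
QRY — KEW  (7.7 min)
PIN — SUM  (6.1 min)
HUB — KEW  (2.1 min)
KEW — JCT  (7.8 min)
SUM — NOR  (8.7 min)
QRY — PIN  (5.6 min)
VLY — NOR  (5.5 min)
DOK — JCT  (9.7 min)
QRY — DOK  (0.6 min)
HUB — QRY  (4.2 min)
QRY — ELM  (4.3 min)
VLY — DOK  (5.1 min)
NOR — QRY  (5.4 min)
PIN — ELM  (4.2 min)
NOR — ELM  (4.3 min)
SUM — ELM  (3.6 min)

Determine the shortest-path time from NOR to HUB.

Settle nodes by increasing distance from NOR:
NOR: 0
DOK: 1.4  (via NOR)
QRY: 2  (via DOK)
ELM: 4.3  (via NOR)
VLY: 5.5  (via NOR)
JCT: 5.8  (via ELM)
HUB: 6.2  (via QRY)
Shortest route: NOR–DOK–QRY–HUB = 6.2 min.

6.2 min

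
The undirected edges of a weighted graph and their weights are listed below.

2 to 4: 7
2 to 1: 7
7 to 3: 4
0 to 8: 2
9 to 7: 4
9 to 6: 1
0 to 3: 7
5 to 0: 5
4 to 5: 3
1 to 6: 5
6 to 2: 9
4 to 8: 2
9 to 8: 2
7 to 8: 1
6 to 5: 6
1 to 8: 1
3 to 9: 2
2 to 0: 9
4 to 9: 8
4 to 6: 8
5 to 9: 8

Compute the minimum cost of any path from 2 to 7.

Candidate routes:
2 → 1 → 8 → 7: 7+1+1 = 9
2 → 4 → 8 → 7: 7+2+1 = 10
2 → 6 → 9 → 8 → 7: 9+1+2+1 = 13
2 → 0 → 8 → 7: 9+2+1 = 12
Cheapest is 2 → 1 → 8 → 7 at 9.

9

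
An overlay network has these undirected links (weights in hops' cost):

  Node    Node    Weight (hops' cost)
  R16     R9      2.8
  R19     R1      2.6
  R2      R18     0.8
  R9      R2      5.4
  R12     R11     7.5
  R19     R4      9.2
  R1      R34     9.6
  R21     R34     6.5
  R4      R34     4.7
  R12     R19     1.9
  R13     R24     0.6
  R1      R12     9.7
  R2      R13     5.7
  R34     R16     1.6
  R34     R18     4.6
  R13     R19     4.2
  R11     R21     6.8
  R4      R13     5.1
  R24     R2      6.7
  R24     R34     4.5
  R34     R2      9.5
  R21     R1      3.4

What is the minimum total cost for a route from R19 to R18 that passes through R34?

Best R19 to R34: R19 → R13 → R24 → R34 costing 9.3
Best R34 to R18: R34 → R18 costing 4.6
Total via R34: 9.3 + 4.6 = 13.9 hops' cost.

13.9 hops' cost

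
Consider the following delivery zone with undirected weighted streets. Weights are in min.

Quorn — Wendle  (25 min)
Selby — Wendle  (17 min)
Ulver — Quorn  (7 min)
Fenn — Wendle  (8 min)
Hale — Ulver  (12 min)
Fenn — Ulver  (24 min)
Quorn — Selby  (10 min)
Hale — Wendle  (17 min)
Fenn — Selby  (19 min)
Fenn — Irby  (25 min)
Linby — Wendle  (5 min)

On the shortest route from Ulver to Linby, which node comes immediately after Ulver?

Hale

Compare a few routes:
Ulver - Fenn - Wendle - Linby: 24+8+5 = 37
Ulver - Hale - Wendle - Linby: 12+17+5 = 34
Ulver - Quorn - Wendle - Linby: 7+25+5 = 37
Cheapest is Ulver - Hale - Wendle - Linby at 34 min.
So from Ulver the first move is to Hale.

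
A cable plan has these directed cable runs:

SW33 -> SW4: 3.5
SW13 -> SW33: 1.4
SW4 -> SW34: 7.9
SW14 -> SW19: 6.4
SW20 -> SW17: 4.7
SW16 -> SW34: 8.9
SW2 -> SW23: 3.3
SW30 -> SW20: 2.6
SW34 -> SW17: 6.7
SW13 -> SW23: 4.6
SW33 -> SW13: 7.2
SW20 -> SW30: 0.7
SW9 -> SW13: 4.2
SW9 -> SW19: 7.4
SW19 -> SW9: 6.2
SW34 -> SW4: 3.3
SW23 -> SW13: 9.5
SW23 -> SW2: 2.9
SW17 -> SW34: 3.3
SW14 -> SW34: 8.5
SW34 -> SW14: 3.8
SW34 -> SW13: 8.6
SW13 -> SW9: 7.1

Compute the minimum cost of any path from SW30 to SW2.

26.7

Compare a few routes:
SW30–SW20–SW17–SW34–SW14–SW19–SW9–SW13–SW23–SW2: 2.6+4.7+3.3+3.8+6.4+6.2+4.2+4.6+2.9 = 38.7
SW30–SW20–SW17–SW34–SW13–SW23–SW2: 2.6+4.7+3.3+8.6+4.6+2.9 = 26.7
Cheapest is SW30–SW20–SW17–SW34–SW13–SW23–SW2 at 26.7.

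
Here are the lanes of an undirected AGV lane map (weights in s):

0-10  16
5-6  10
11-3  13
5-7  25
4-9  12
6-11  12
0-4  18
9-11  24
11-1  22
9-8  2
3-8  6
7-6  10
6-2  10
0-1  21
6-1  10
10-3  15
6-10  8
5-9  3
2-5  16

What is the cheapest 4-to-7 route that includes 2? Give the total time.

51 s

Shortest 4→2: 4–9–5–2 = 31
Best 2 to 7: 2–6–7 costing 20
Total via 2: 31 + 20 = 51 s.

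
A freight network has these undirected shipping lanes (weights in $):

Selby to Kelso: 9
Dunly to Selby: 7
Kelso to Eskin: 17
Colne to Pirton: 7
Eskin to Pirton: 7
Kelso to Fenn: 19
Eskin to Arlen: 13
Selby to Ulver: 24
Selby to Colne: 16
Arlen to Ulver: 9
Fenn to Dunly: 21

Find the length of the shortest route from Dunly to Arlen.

$40

Enumerating some paths:
Dunly–Selby–Ulver–Arlen: 7+24+9 = 40
Dunly–Selby–Kelso–Eskin–Arlen: 7+9+17+13 = 46
The minimum is $40 via Dunly–Selby–Ulver–Arlen.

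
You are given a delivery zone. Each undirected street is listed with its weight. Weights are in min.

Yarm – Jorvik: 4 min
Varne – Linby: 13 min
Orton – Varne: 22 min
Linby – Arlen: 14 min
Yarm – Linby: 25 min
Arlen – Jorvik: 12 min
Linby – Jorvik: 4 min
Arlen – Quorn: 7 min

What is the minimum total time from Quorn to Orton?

56 min

Running Dijkstra from Quorn:
Quorn: 0
Arlen: 7  (via Quorn)
Jorvik: 19  (via Arlen)
Linby: 21  (via Arlen)
Yarm: 23  (via Jorvik)
Varne: 34  (via Linby)
Orton: 56  (via Varne)
Shortest route: Quorn–Arlen–Linby–Varne–Orton = 56 min.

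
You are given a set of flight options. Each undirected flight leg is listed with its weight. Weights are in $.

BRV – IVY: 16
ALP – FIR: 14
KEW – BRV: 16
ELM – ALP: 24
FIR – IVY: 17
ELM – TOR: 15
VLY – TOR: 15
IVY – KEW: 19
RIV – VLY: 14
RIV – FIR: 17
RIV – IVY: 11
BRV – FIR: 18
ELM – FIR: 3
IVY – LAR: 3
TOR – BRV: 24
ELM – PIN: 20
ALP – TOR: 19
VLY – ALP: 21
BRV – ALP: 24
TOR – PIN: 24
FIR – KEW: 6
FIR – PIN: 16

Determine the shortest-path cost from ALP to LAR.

Settle nodes by increasing distance from ALP:
ALP: 0
FIR: 14  (via ALP)
ELM: 17  (via FIR)
TOR: 19  (via ALP)
KEW: 20  (via FIR)
VLY: 21  (via ALP)
BRV: 24  (via ALP)
PIN: 30  (via FIR)
IVY: 31  (via FIR)
RIV: 31  (via FIR)
LAR: 34  (via IVY)
Shortest route: ALP → FIR → IVY → LAR = $34.

$34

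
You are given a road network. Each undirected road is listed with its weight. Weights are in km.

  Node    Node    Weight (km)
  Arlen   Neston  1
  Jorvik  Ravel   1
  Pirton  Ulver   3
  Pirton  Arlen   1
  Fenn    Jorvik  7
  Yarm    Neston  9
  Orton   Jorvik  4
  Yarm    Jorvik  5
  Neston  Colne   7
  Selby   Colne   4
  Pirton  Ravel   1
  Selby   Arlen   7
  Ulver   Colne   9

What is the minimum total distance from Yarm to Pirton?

Candidate routes:
Yarm–Jorvik–Ravel–Pirton: 5+1+1 = 7
Yarm–Neston–Arlen–Pirton: 9+1+1 = 11
Cheapest is Yarm–Jorvik–Ravel–Pirton at 7 km.

7 km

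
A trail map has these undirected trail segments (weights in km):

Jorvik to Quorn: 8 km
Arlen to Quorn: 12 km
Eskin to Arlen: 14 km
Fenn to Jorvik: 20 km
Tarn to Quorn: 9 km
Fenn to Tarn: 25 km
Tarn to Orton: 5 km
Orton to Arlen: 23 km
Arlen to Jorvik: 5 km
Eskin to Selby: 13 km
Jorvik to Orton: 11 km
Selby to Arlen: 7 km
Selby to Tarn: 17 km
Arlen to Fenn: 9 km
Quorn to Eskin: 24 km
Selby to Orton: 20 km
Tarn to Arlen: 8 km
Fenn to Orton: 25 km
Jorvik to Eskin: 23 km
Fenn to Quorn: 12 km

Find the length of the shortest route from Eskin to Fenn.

23 km

Enumerating some paths:
Eskin–Arlen–Fenn: 14+9 = 23
Eskin–Selby–Arlen–Fenn: 13+7+9 = 29
Cheapest is Eskin–Arlen–Fenn at 23 km.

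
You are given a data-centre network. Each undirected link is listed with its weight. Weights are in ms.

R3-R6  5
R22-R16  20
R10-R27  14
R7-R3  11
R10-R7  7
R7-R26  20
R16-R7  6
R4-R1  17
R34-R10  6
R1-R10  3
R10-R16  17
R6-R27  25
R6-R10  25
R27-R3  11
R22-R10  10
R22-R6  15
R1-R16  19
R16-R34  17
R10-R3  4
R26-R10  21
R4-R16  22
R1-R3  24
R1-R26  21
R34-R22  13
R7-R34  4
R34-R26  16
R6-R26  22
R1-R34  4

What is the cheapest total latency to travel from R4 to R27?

34 ms

Enumerating some paths:
R4–R1–R34–R10–R27: 17+4+6+14 = 41
R4–R1–R34–R10–R3–R27: 17+4+6+4+11 = 42
R4–R1–R10–R3–R27: 17+3+4+11 = 35
R4–R1–R10–R27: 17+3+14 = 34
Cheapest is R4–R1–R10–R27 at 34 ms.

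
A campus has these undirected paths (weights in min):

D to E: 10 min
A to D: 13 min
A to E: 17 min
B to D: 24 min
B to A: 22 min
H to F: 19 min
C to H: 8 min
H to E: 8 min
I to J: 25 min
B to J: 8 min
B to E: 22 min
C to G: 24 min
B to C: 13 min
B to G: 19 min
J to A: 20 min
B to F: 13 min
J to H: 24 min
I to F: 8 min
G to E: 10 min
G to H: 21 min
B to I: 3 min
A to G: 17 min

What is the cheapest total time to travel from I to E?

25 min

Enumerating some paths:
I - B - E: 3+22 = 25
I - B - C - H - E: 3+13+8+8 = 32
The minimum is 25 min via I - B - E.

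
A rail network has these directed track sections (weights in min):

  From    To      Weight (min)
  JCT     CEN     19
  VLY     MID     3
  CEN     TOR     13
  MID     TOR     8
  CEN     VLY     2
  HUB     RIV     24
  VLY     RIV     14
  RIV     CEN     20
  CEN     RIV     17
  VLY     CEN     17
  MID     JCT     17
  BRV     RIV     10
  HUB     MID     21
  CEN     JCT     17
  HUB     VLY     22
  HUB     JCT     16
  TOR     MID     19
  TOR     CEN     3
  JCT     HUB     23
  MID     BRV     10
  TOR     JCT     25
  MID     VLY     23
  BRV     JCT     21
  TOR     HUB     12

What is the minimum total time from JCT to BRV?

Settle nodes by increasing distance from JCT:
JCT: 0
CEN: 19  (via JCT)
VLY: 21  (via CEN)
HUB: 23  (via JCT)
MID: 24  (via VLY)
TOR: 32  (via CEN)
BRV: 34  (via MID)
Shortest route: JCT → CEN → VLY → MID → BRV = 34 min.

34 min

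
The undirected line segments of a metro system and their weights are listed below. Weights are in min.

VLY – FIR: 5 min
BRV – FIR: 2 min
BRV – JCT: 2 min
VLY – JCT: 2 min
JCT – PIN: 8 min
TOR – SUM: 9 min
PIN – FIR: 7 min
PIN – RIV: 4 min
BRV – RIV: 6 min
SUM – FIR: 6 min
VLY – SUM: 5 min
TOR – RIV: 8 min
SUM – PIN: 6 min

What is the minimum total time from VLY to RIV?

10 min

Enumerating some paths:
VLY → JCT → PIN → RIV: 2+8+4 = 14
VLY → FIR → BRV → RIV: 5+2+6 = 13
VLY → JCT → BRV → RIV: 2+2+6 = 10
Cheapest is VLY → JCT → BRV → RIV at 10 min.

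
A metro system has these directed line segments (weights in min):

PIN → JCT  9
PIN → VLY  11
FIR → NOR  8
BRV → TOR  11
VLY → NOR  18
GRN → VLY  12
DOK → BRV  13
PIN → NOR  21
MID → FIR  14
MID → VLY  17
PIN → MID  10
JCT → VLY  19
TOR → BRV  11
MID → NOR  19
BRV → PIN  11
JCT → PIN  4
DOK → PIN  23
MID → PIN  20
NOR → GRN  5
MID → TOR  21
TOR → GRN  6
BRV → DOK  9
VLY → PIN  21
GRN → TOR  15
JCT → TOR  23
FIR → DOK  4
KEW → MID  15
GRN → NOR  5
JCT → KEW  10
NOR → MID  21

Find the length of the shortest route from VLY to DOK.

Candidate routes:
VLY - PIN - MID - TOR - BRV - DOK: 21+10+21+11+9 = 72
VLY - NOR - GRN - TOR - BRV - DOK: 18+5+15+11+9 = 58
VLY - NOR - MID - FIR - DOK: 18+21+14+4 = 57
VLY - PIN - MID - FIR - DOK: 21+10+14+4 = 49
Cheapest is VLY - PIN - MID - FIR - DOK at 49 min.

49 min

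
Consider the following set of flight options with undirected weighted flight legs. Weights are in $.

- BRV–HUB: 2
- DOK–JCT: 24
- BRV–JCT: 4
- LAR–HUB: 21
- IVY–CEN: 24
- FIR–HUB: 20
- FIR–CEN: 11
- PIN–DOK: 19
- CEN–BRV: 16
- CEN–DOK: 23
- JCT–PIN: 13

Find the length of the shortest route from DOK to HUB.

Candidate routes:
DOK → JCT → BRV → HUB: 24+4+2 = 30
DOK → PIN → JCT → BRV → HUB: 19+13+4+2 = 38
DOK → CEN → BRV → HUB: 23+16+2 = 41
DOK → CEN → FIR → HUB: 23+11+20 = 54
Cheapest is DOK → JCT → BRV → HUB at $30.

$30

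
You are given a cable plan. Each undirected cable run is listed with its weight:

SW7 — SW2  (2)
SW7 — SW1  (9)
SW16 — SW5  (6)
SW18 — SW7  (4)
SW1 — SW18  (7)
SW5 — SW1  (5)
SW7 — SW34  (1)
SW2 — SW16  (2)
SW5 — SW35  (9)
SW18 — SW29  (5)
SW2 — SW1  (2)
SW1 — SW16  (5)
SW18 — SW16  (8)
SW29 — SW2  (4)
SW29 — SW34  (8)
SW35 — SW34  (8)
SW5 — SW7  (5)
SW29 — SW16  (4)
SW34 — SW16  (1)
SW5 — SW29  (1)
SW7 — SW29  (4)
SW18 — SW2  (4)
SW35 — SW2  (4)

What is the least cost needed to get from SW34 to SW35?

7

Compare a few routes:
SW34 - SW16 - SW2 - SW35: 1+2+4 = 7
SW34 - SW16 - SW1 - SW2 - SW35: 1+5+2+4 = 12
SW34 - SW35: 8 = 8
The minimum is 7 via SW34 - SW16 - SW2 - SW35.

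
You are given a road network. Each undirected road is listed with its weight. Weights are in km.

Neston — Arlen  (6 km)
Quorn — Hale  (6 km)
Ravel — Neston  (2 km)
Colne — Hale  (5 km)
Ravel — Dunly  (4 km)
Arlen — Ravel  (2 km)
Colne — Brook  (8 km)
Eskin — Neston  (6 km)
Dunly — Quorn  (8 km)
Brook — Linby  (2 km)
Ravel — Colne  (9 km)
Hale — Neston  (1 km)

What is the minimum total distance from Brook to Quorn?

19 km

Candidate routes:
Brook–Colne–Hale–Quorn: 8+5+6 = 19
Brook–Colne–Ravel–Neston–Hale–Quorn: 8+9+2+1+6 = 26
Cheapest is Brook–Colne–Hale–Quorn at 19 km.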